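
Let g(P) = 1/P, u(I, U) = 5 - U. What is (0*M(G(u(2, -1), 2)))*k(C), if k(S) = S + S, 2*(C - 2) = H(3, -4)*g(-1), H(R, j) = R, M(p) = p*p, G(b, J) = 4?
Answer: 0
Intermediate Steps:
M(p) = p²
C = ½ (C = 2 + (3/(-1))/2 = 2 + (3*(-1))/2 = 2 + (½)*(-3) = 2 - 3/2 = ½ ≈ 0.50000)
k(S) = 2*S
(0*M(G(u(2, -1), 2)))*k(C) = (0*4²)*(2*(½)) = (0*16)*1 = 0*1 = 0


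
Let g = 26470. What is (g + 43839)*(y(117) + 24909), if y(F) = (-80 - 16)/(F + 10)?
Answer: 222411764223/127 ≈ 1.7513e+9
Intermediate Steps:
y(F) = -96/(10 + F)
(g + 43839)*(y(117) + 24909) = (26470 + 43839)*(-96/(10 + 117) + 24909) = 70309*(-96/127 + 24909) = 70309*(3163347/127) = 222411764223/127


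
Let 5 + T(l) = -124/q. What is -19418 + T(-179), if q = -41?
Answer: -796219/41 ≈ -19420.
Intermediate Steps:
T(l) = -81/41 (T(l) = -5 - 124/(-41) = -5 - 124*(-1/41) = -5 + 124/41 = -81/41)
-19418 + T(-179) = -19418 - 81/41 = -796219/41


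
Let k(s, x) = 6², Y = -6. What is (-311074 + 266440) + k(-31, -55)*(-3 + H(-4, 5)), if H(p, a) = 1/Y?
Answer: -44748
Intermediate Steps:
k(s, x) = 36
H(p, a) = -⅙ (H(p, a) = 1/(-6) = -⅙)
(-311074 + 266440) + k(-31, -55)*(-3 + H(-4, 5)) = (-311074 + 266440) + 36*(-3 - ⅙) = -44634 + 36*(-19/6) = -44634 - 114 = -44748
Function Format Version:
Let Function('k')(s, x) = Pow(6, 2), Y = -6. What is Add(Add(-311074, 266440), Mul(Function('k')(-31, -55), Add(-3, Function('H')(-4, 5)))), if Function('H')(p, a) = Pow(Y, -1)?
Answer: -44748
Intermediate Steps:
Function('k')(s, x) = 36
Function('H')(p, a) = Rational(-1, 6) (Function('H')(p, a) = Pow(-6, -1) = Rational(-1, 6))
Add(Add(-311074, 266440), Mul(Function('k')(-31, -55), Add(-3, Function('H')(-4, 5)))) = Add(Add(-311074, 266440), Mul(36, Add(-3, Rational(-1, 6)))) = Add(-44634, Mul(36, Rational(-19, 6))) = Add(-44634, -114) = -44748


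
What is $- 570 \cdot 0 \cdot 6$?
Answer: $0$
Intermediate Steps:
$- 570 \cdot 0 \cdot 6 = \left(-570\right) 0 = 0$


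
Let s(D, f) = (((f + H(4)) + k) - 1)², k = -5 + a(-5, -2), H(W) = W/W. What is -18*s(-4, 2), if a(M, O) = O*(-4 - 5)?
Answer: -4050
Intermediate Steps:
a(M, O) = -9*O (a(M, O) = O*(-9) = -9*O)
H(W) = 1
k = 13 (k = -5 - 9*(-2) = -5 + 18 = 13)
s(D, f) = (13 + f)² (s(D, f) = (((f + 1) + 13) - 1)² = (((1 + f) + 13) - 1)² = ((14 + f) - 1)² = (13 + f)²)
-18*s(-4, 2) = -18*(13 + 2)² = -18*15² = -18*225 = -4050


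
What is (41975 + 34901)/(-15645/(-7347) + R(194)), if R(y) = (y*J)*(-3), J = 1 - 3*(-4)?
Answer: -188269324/18523919 ≈ -10.164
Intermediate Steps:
J = 13 (J = 1 + 12 = 13)
R(y) = -39*y (R(y) = (y*13)*(-3) = (13*y)*(-3) = -39*y)
(41975 + 34901)/(-15645/(-7347) + R(194)) = (41975 + 34901)/(-15645/(-7347) - 39*194) = 76876/(-15645*(-1/7347) - 7566) = 76876/(5215/2449 - 7566) = 76876/(-18523919/2449) = 76876*(-2449/18523919) = -188269324/18523919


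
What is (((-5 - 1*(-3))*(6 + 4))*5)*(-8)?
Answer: 800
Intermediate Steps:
(((-5 - 1*(-3))*(6 + 4))*5)*(-8) = (((-5 + 3)*10)*5)*(-8) = (-2*10*5)*(-8) = -20*5*(-8) = -100*(-8) = 800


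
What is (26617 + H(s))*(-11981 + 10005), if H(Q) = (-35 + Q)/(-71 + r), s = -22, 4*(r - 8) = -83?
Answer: -17619839848/335 ≈ -5.2597e+7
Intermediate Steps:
r = -51/4 (r = 8 + (¼)*(-83) = 8 - 83/4 = -51/4 ≈ -12.750)
H(Q) = 28/67 - 4*Q/335 (H(Q) = (-35 + Q)/(-71 - 51/4) = (-35 + Q)/(-335/4) = (-35 + Q)*(-4/335) = 28/67 - 4*Q/335)
(26617 + H(s))*(-11981 + 10005) = (26617 + (28/67 - 4/335*(-22)))*(-11981 + 10005) = (26617 + (28/67 + 88/335))*(-1976) = (26617 + 228/335)*(-1976) = (8916923/335)*(-1976) = -17619839848/335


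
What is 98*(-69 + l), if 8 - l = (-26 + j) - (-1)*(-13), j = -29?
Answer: 686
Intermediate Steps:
l = 76 (l = 8 - ((-26 - 29) - (-1)*(-13)) = 8 - (-55 - 1*13) = 8 - (-55 - 13) = 8 - 1*(-68) = 8 + 68 = 76)
98*(-69 + l) = 98*(-69 + 76) = 98*7 = 686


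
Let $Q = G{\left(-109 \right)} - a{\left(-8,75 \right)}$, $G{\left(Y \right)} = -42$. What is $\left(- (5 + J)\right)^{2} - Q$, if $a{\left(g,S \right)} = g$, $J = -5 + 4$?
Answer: $50$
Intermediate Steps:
$J = -1$
$Q = -34$ ($Q = -42 - -8 = -42 + 8 = -34$)
$\left(- (5 + J)\right)^{2} - Q = \left(- (5 - 1)\right)^{2} - -34 = \left(\left(-1\right) 4\right)^{2} + 34 = \left(-4\right)^{2} + 34 = 16 + 34 = 50$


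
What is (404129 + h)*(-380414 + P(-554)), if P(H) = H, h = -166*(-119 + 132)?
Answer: -153138087928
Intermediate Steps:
h = -2158 (h = -166*13 = -2158)
(404129 + h)*(-380414 + P(-554)) = (404129 - 2158)*(-380414 - 554) = 401971*(-380968) = -153138087928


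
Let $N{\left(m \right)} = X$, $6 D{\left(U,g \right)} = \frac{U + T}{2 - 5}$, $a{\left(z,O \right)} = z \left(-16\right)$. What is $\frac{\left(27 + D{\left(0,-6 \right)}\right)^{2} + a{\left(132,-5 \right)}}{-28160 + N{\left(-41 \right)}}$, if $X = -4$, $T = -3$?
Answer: $\frac{49463}{1013904} \approx 0.048785$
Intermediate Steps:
$a{\left(z,O \right)} = - 16 z$
$D{\left(U,g \right)} = \frac{1}{6} - \frac{U}{18}$ ($D{\left(U,g \right)} = \frac{\left(U - 3\right) \frac{1}{2 - 5}}{6} = \frac{\left(-3 + U\right) \frac{1}{-3}}{6} = \frac{\left(-3 + U\right) \left(- \frac{1}{3}\right)}{6} = \frac{1 - \frac{U}{3}}{6} = \frac{1}{6} - \frac{U}{18}$)
$N{\left(m \right)} = -4$
$\frac{\left(27 + D{\left(0,-6 \right)}\right)^{2} + a{\left(132,-5 \right)}}{-28160 + N{\left(-41 \right)}} = \frac{\left(27 + \left(\frac{1}{6} - 0\right)\right)^{2} - 2112}{-28160 - 4} = \frac{\left(27 + \left(\frac{1}{6} + 0\right)\right)^{2} - 2112}{-28164} = \left(\left(27 + \frac{1}{6}\right)^{2} - 2112\right) \left(- \frac{1}{28164}\right) = \left(\left(\frac{163}{6}\right)^{2} - 2112\right) \left(- \frac{1}{28164}\right) = \left(\frac{26569}{36} - 2112\right) \left(- \frac{1}{28164}\right) = \left(- \frac{49463}{36}\right) \left(- \frac{1}{28164}\right) = \frac{49463}{1013904}$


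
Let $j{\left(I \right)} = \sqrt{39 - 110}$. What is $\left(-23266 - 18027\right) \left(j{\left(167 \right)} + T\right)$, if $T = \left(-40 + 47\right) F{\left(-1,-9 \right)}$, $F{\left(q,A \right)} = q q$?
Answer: $-289051 - 41293 i \sqrt{71} \approx -2.8905 \cdot 10^{5} - 3.4794 \cdot 10^{5} i$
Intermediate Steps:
$F{\left(q,A \right)} = q^{2}$
$T = 7$ ($T = \left(-40 + 47\right) \left(-1\right)^{2} = 7 \cdot 1 = 7$)
$j{\left(I \right)} = i \sqrt{71}$ ($j{\left(I \right)} = \sqrt{-71} = i \sqrt{71}$)
$\left(-23266 - 18027\right) \left(j{\left(167 \right)} + T\right) = \left(-23266 - 18027\right) \left(i \sqrt{71} + 7\right) = - 41293 \left(7 + i \sqrt{71}\right) = -289051 - 41293 i \sqrt{71}$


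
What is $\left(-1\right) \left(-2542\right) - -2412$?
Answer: $4954$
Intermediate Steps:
$\left(-1\right) \left(-2542\right) - -2412 = 2542 + 2412 = 4954$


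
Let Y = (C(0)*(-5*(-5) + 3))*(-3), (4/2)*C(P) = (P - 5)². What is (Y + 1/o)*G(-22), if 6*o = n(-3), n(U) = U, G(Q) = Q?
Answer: 23144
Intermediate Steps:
C(P) = (-5 + P)²/2 (C(P) = (P - 5)²/2 = (-5 + P)²/2)
o = -½ (o = (⅙)*(-3) = -½ ≈ -0.50000)
Y = -1050 (Y = (((-5 + 0)²/2)*(-5*(-5) + 3))*(-3) = (((½)*(-5)²)*(25 + 3))*(-3) = (((½)*25)*28)*(-3) = ((25/2)*28)*(-3) = 350*(-3) = -1050)
(Y + 1/o)*G(-22) = (-1050 + 1/(-½))*(-22) = (-1050 - 2)*(-22) = -1052*(-22) = 23144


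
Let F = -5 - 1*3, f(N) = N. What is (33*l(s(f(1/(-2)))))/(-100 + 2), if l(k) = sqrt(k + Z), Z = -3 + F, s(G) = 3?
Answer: -33*I*sqrt(2)/49 ≈ -0.95243*I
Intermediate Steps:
F = -8 (F = -5 - 3 = -8)
Z = -11 (Z = -3 - 8 = -11)
l(k) = sqrt(-11 + k) (l(k) = sqrt(k - 11) = sqrt(-11 + k))
(33*l(s(f(1/(-2)))))/(-100 + 2) = (33*sqrt(-11 + 3))/(-100 + 2) = (33*sqrt(-8))/(-98) = (33*(2*I*sqrt(2)))*(-1/98) = (66*I*sqrt(2))*(-1/98) = -33*I*sqrt(2)/49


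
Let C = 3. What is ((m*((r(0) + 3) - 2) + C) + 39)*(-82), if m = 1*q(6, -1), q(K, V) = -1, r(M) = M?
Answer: -3362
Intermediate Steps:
m = -1 (m = 1*(-1) = -1)
((m*((r(0) + 3) - 2) + C) + 39)*(-82) = ((-((0 + 3) - 2) + 3) + 39)*(-82) = ((-(3 - 2) + 3) + 39)*(-82) = ((-1*1 + 3) + 39)*(-82) = ((-1 + 3) + 39)*(-82) = (2 + 39)*(-82) = 41*(-82) = -3362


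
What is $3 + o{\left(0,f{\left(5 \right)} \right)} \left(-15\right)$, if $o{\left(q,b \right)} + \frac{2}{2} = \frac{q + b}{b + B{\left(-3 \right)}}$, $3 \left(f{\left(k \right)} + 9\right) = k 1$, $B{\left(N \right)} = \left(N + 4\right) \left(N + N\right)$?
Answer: $\frac{39}{4} \approx 9.75$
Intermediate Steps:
$B{\left(N \right)} = 2 N \left(4 + N\right)$ ($B{\left(N \right)} = \left(4 + N\right) 2 N = 2 N \left(4 + N\right)$)
$f{\left(k \right)} = -9 + \frac{k}{3}$ ($f{\left(k \right)} = -9 + \frac{k 1}{3} = -9 + \frac{k}{3}$)
$o{\left(q,b \right)} = -1 + \frac{b + q}{-6 + b}$ ($o{\left(q,b \right)} = -1 + \frac{q + b}{b + 2 \left(-3\right) \left(4 - 3\right)} = -1 + \frac{b + q}{b + 2 \left(-3\right) 1} = -1 + \frac{b + q}{b - 6} = -1 + \frac{b + q}{-6 + b}$)
$3 + o{\left(0,f{\left(5 \right)} \right)} \left(-15\right) = 3 + \frac{6 + 0}{-6 + \left(-9 + \frac{1}{3} \cdot 5\right)} \left(-15\right) = 3 + \frac{1}{-6 + \left(-9 + \frac{5}{3}\right)} 6 \left(-15\right) = 3 + \frac{1}{-6 - \frac{22}{3}} \cdot 6 \left(-15\right) = 3 + \frac{1}{- \frac{40}{3}} \cdot 6 \left(-15\right) = 3 + \left(- \frac{3}{40}\right) 6 \left(-15\right) = 3 - - \frac{27}{4} = 3 + \frac{27}{4} = \frac{39}{4}$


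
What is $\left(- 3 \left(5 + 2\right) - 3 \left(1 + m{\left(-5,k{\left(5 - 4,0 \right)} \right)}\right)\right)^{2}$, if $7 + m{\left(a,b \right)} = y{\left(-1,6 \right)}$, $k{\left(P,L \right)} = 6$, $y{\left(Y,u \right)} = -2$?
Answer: $9$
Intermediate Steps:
$m{\left(a,b \right)} = -9$ ($m{\left(a,b \right)} = -7 - 2 = -9$)
$\left(- 3 \left(5 + 2\right) - 3 \left(1 + m{\left(-5,k{\left(5 - 4,0 \right)} \right)}\right)\right)^{2} = \left(- 3 \left(5 + 2\right) - 3 \left(1 - 9\right)\right)^{2} = \left(\left(-3\right) 7 - -24\right)^{2} = \left(-21 + 24\right)^{2} = 3^{2} = 9$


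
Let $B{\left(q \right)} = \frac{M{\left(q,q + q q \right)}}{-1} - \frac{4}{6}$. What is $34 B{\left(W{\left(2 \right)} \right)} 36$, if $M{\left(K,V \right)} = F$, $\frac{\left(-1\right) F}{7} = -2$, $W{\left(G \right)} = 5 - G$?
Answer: $-17952$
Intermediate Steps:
$F = 14$ ($F = \left(-7\right) \left(-2\right) = 14$)
$M{\left(K,V \right)} = 14$
$B{\left(q \right)} = - \frac{44}{3}$ ($B{\left(q \right)} = \frac{14}{-1} - \frac{4}{6} = 14 \left(-1\right) - \frac{2}{3} = -14 - \frac{2}{3} = - \frac{44}{3}$)
$34 B{\left(W{\left(2 \right)} \right)} 36 = 34 \left(- \frac{44}{3}\right) 36 = \left(- \frac{1496}{3}\right) 36 = -17952$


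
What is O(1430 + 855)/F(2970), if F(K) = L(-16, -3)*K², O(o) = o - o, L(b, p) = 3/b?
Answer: 0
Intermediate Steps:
O(o) = 0
F(K) = -3*K²/16 (F(K) = (3/(-16))*K² = (3*(-1/16))*K² = -3*K²/16)
O(1430 + 855)/F(2970) = 0/((-3/16*2970²)) = 0/((-3/16*8820900)) = 0/(-6615675/4) = 0*(-4/6615675) = 0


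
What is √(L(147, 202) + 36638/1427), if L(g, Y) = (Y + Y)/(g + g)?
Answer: 2*√6072641310/29967 ≈ 5.2009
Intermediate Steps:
L(g, Y) = Y/g (L(g, Y) = (2*Y)/((2*g)) = (2*Y)*(1/(2*g)) = Y/g)
√(L(147, 202) + 36638/1427) = √(202/147 + 36638/1427) = √(5674040/209769) = 2*√6072641310/29967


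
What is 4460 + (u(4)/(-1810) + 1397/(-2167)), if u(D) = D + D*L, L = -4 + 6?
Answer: 795034983/178285 ≈ 4459.4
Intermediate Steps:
L = 2
u(D) = 3*D (u(D) = D + D*2 = D + 2*D = 3*D)
4460 + (u(4)/(-1810) + 1397/(-2167)) = 4460 + ((3*4)/(-1810) + 1397/(-2167)) = 4460 + (12*(-1/1810) + 1397*(-1/2167)) = 4460 + (-6/905 - 127/197) = 4460 - 116117/178285 = 795034983/178285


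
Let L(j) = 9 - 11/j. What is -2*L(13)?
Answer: -212/13 ≈ -16.308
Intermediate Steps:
L(j) = 9 - 11/j
-2*L(13) = -2*(9 - 11/13) = -2*106/13 = -212/13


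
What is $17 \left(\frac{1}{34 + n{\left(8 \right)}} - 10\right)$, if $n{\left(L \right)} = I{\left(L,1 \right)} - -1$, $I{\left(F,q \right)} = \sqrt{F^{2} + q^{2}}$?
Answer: $- \frac{39321}{232} - \frac{17 \sqrt{65}}{1160} \approx -169.61$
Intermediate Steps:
$n{\left(L \right)} = 1 + \sqrt{1 + L^{2}}$ ($n{\left(L \right)} = \sqrt{L^{2} + 1^{2}} - -1 = \sqrt{L^{2} + 1} + 1 = \sqrt{1 + L^{2}} + 1 = 1 + \sqrt{1 + L^{2}}$)
$17 \left(\frac{1}{34 + n{\left(8 \right)}} - 10\right) = 17 \left(\frac{1}{34 + \left(1 + \sqrt{1 + 8^{2}}\right)} - 10\right) = 17 \left(\frac{1}{34 + \left(1 + \sqrt{1 + 64}\right)} - 10\right) = 17 \left(\frac{1}{34 + \left(1 + \sqrt{65}\right)} - 10\right) = 17 \left(\frac{1}{35 + \sqrt{65}} - 10\right) = 17 \left(-10 + \frac{1}{35 + \sqrt{65}}\right) = -170 + \frac{17}{35 + \sqrt{65}}$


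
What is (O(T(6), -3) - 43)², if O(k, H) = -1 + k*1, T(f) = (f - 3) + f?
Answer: 1225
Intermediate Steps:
T(f) = -3 + 2*f (T(f) = (-3 + f) + f = -3 + 2*f)
O(k, H) = -1 + k
(O(T(6), -3) - 43)² = ((-1 + (-3 + 2*6)) - 43)² = ((-1 + (-3 + 12)) - 43)² = ((-1 + 9) - 43)² = (8 - 43)² = (-35)² = 1225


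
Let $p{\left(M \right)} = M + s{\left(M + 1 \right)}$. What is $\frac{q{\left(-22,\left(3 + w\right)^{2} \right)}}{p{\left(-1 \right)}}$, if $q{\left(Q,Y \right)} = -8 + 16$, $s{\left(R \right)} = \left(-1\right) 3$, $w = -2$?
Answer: $-2$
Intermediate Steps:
$s{\left(R \right)} = -3$
$q{\left(Q,Y \right)} = 8$
$p{\left(M \right)} = -3 + M$ ($p{\left(M \right)} = M - 3 = -3 + M$)
$\frac{q{\left(-22,\left(3 + w\right)^{2} \right)}}{p{\left(-1 \right)}} = \frac{8}{-3 - 1} = \frac{8}{-4} = 8 \left(- \frac{1}{4}\right) = -2$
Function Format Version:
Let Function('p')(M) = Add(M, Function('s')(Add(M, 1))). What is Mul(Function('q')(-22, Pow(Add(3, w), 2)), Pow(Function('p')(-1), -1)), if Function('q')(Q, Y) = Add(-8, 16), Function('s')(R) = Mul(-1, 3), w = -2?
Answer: -2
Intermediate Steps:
Function('s')(R) = -3
Function('q')(Q, Y) = 8
Function('p')(M) = Add(-3, M) (Function('p')(M) = Add(M, -3) = Add(-3, M))
Mul(Function('q')(-22, Pow(Add(3, w), 2)), Pow(Function('p')(-1), -1)) = Mul(8, Pow(Add(-3, -1), -1)) = Mul(8, Pow(-4, -1)) = Mul(8, Rational(-1, 4)) = -2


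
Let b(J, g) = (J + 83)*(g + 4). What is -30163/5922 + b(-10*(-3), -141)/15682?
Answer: -20167666/3316743 ≈ -6.0806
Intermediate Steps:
b(J, g) = (4 + g)*(83 + J) (b(J, g) = (83 + J)*(4 + g) = (4 + g)*(83 + J))
-30163/5922 + b(-10*(-3), -141)/15682 = -30163/5922 + (332 + 4*(-10*(-3)) + 83*(-141) - 10*(-3)*(-141))/15682 = -30163*1/5922 + (332 + 4*30 - 11703 + 30*(-141))*(1/15682) = -4309/846 + (332 + 120 - 11703 - 4230)*(1/15682) = -4309/846 - 15481*1/15682 = -4309/846 - 15481/15682 = -20167666/3316743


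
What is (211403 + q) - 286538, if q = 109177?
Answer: 34042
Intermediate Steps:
(211403 + q) - 286538 = (211403 + 109177) - 286538 = 320580 - 286538 = 34042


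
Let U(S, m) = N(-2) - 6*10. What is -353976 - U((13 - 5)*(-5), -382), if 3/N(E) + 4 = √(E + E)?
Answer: -1769577/5 + 3*I/10 ≈ -3.5392e+5 + 0.3*I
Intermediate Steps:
N(E) = 3/(-4 + √2*√E) (N(E) = 3/(-4 + √(E + E)) = 3/(-4 + √(2*E)) = 3/(-4 + √2*√E))
U(S, m) = -60 + 3*(-4 - 2*I)/20 (U(S, m) = 3/(-4 + √2*√(-2)) - 6*10 = 3/(-4 + √2*(I*√2)) - 60 = 3/(-4 + 2*I) - 60 = 3*((-4 - 2*I)/20) - 60 = 3*(-4 - 2*I)/20 - 60 = -60 + 3*(-4 - 2*I)/20)
-353976 - U((13 - 5)*(-5), -382) = -353976 - (-303/5 - 3*I/10) = -353976 + (303/5 + 3*I/10) = -1769577/5 + 3*I/10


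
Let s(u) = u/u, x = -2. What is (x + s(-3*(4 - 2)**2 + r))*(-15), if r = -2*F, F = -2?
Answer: 15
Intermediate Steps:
r = 4 (r = -2*(-2) = 4)
s(u) = 1
(x + s(-3*(4 - 2)**2 + r))*(-15) = (-2 + 1)*(-15) = -1*(-15) = 15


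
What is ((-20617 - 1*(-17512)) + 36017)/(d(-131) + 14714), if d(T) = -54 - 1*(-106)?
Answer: 16456/7383 ≈ 2.2289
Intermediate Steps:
d(T) = 52 (d(T) = -54 + 106 = 52)
((-20617 - 1*(-17512)) + 36017)/(d(-131) + 14714) = ((-20617 - 1*(-17512)) + 36017)/(52 + 14714) = ((-20617 + 17512) + 36017)/14766 = (-3105 + 36017)*(1/14766) = 32912*(1/14766) = 16456/7383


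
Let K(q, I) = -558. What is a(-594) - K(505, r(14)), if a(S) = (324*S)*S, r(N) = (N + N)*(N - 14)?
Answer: 114319422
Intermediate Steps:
r(N) = 2*N*(-14 + N) (r(N) = (2*N)*(-14 + N) = 2*N*(-14 + N))
a(S) = 324*S²
a(-594) - K(505, r(14)) = 324*(-594)² - 1*(-558) = 324*352836 + 558 = 114318864 + 558 = 114319422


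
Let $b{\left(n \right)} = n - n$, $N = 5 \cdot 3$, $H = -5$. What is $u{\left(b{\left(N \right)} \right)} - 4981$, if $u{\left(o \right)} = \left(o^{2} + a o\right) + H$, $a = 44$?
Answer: $-4986$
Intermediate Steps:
$N = 15$
$b{\left(n \right)} = 0$
$u{\left(o \right)} = -5 + o^{2} + 44 o$ ($u{\left(o \right)} = \left(o^{2} + 44 o\right) - 5 = -5 + o^{2} + 44 o$)
$u{\left(b{\left(N \right)} \right)} - 4981 = \left(-5 + 0^{2} + 44 \cdot 0\right) - 4981 = \left(-5 + 0 + 0\right) - 4981 = -5 - 4981 = -4986$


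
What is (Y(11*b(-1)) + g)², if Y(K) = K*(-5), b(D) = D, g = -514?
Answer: 210681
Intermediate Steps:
Y(K) = -5*K
(Y(11*b(-1)) + g)² = (-55*(-1) - 514)² = (-5*(-11) - 514)² = (55 - 514)² = (-459)² = 210681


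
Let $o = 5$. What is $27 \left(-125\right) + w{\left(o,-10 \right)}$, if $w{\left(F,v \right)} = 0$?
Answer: $-3375$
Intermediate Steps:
$27 \left(-125\right) + w{\left(o,-10 \right)} = 27 \left(-125\right) + 0 = -3375 + 0 = -3375$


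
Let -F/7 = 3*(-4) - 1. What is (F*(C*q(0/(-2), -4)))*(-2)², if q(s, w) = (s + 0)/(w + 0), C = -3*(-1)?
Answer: 0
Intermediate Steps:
C = 3
q(s, w) = s/w
F = 91 (F = -7*(3*(-4) - 1) = -7*(-12 - 1) = -7*(-13) = 91)
(F*(C*q(0/(-2), -4)))*(-2)² = (91*(3*((0/(-2))/(-4))))*(-2)² = (91*(3*((0*(-½))*(-¼))))*4 = (91*(3*(0*(-¼))))*4 = (91*(3*0))*4 = (91*0)*4 = 0*4 = 0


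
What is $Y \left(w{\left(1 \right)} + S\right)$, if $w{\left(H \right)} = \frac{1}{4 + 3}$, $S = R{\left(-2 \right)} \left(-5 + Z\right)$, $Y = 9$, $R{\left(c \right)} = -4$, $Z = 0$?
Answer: $\frac{1269}{7} \approx 181.29$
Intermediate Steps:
$S = 20$ ($S = - 4 \left(-5 + 0\right) = \left(-4\right) \left(-5\right) = 20$)
$w{\left(H \right)} = \frac{1}{7}$
$Y \left(w{\left(1 \right)} + S\right) = 9 \left(\frac{1}{7} + 20\right) = 9 \cdot \frac{141}{7} = \frac{1269}{7}$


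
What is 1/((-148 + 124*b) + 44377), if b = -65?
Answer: 1/36169 ≈ 2.7648e-5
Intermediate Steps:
1/((-148 + 124*b) + 44377) = 1/((-148 + 124*(-65)) + 44377) = 1/((-148 - 8060) + 44377) = 1/(-8208 + 44377) = 1/36169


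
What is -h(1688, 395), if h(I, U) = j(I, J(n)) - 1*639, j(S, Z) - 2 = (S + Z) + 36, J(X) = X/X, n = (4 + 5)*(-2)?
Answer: -1088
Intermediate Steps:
n = -18 (n = 9*(-2) = -18)
J(X) = 1
j(S, Z) = 38 + S + Z (j(S, Z) = 2 + ((S + Z) + 36) = 2 + (36 + S + Z) = 38 + S + Z)
h(I, U) = -600 + I (h(I, U) = (38 + I + 1) - 1*639 = (39 + I) - 639 = -600 + I)
-h(1688, 395) = -(-600 + 1688) = -1*1088 = -1088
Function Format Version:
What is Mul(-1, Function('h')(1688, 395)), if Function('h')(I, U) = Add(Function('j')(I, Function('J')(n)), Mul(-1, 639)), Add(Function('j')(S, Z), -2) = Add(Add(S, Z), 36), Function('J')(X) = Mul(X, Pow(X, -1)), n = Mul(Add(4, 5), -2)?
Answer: -1088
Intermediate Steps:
n = -18 (n = Mul(9, -2) = -18)
Function('J')(X) = 1
Function('j')(S, Z) = Add(38, S, Z) (Function('j')(S, Z) = Add(2, Add(Add(S, Z), 36)) = Add(2, Add(36, S, Z)) = Add(38, S, Z))
Function('h')(I, U) = Add(-600, I) (Function('h')(I, U) = Add(Add(38, I, 1), Mul(-1, 639)) = Add(Add(39, I), -639) = Add(-600, I))
Mul(-1, Function('h')(1688, 395)) = Mul(-1, Add(-600, 1688)) = Mul(-1, 1088) = -1088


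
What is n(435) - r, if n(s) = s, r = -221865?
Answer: 222300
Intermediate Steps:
n(435) - r = 435 - 1*(-221865) = 435 + 221865 = 222300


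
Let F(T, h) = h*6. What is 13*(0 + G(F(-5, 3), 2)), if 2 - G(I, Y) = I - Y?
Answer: -182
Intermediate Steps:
F(T, h) = 6*h
G(I, Y) = 2 + Y - I (G(I, Y) = 2 - (I - Y) = 2 + (Y - I) = 2 + Y - I)
13*(0 + G(F(-5, 3), 2)) = 13*(0 + (2 + 2 - 6*3)) = 13*(0 + (2 + 2 - 1*18)) = 13*(0 + (2 + 2 - 18)) = 13*(0 - 14) = 13*(-14) = -182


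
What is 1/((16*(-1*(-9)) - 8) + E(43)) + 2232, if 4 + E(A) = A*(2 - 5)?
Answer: 6697/3 ≈ 2232.3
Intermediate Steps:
E(A) = -4 - 3*A (E(A) = -4 + A*(2 - 5) = -4 + A*(-3) = -4 - 3*A)
1/((16*(-1*(-9)) - 8) + E(43)) + 2232 = 1/((16*(-1*(-9)) - 8) + (-4 - 3*43)) + 2232 = 1/((16*9 - 8) + (-4 - 129)) + 2232 = 1/((144 - 8) - 133) + 2232 = 1/(136 - 133) + 2232 = 1/3 + 2232 = ⅓ + 2232 = 6697/3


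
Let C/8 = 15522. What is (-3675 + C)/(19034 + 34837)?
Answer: 40167/17957 ≈ 2.2368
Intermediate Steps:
C = 124176 (C = 8*15522 = 124176)
(-3675 + C)/(19034 + 34837) = (-3675 + 124176)/(19034 + 34837) = 120501/53871 = 120501*(1/53871) = 40167/17957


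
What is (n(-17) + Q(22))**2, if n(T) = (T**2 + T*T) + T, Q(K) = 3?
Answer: 318096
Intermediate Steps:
n(T) = T + 2*T**2 (n(T) = (T**2 + T**2) + T = 2*T**2 + T = T + 2*T**2)
(n(-17) + Q(22))**2 = (-17*(1 + 2*(-17)) + 3)**2 = (-17*(1 - 34) + 3)**2 = (-17*(-33) + 3)**2 = (561 + 3)**2 = 564**2 = 318096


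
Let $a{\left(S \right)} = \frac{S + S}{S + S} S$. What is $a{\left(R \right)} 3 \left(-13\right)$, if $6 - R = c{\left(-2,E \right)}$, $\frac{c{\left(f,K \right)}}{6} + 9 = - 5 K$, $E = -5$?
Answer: $3510$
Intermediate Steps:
$c{\left(f,K \right)} = -54 - 30 K$ ($c{\left(f,K \right)} = -54 + 6 \left(- 5 K\right) = -54 - 30 K$)
$R = -90$ ($R = 6 - \left(-54 - -150\right) = 6 - \left(-54 + 150\right) = 6 - 96 = -90$)
$a{\left(S \right)} = S$ ($a{\left(S \right)} = \frac{2 S}{2 S} S = 2 S \frac{1}{2 S} S = 1 S = S$)
$a{\left(R \right)} 3 \left(-13\right) = \left(-90\right) 3 \left(-13\right) = \left(-270\right) \left(-13\right) = 3510$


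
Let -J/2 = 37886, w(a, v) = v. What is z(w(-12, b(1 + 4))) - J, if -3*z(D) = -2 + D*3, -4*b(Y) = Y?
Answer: 909287/12 ≈ 75774.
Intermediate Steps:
b(Y) = -Y/4
J = -75772 (J = -2*37886 = -75772)
z(D) = 2/3 - D (z(D) = -(-2 + D*3)/3 = -(-2 + 3*D)/3 = 2/3 - D)
z(w(-12, b(1 + 4))) - J = (2/3 - (-1)*(1 + 4)/4) - 1*(-75772) = (2/3 - (-1)*5/4) + 75772 = (2/3 - 1*(-5/4)) + 75772 = (2/3 + 5/4) + 75772 = 23/12 + 75772 = 909287/12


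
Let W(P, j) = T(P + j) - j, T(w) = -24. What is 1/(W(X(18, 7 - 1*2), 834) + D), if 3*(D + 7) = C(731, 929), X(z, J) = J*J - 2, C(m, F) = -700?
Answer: -3/3295 ≈ -0.00091047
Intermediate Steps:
X(z, J) = -2 + J**2 (X(z, J) = J**2 - 2 = -2 + J**2)
D = -721/3 (D = -7 + (1/3)*(-700) = -7 - 700/3 = -721/3 ≈ -240.33)
W(P, j) = -24 - j
1/(W(X(18, 7 - 1*2), 834) + D) = 1/((-24 - 1*834) - 721/3) = 1/((-24 - 834) - 721/3) = 1/(-858 - 721/3) = 1/(-3295/3) = -3/3295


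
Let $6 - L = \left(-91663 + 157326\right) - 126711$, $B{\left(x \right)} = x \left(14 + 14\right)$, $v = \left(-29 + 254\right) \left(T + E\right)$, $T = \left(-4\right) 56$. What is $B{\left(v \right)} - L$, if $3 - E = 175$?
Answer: $-2555854$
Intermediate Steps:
$E = -172$ ($E = 3 - 175 = -172$)
$T = -224$
$v = -89100$ ($v = \left(-29 + 254\right) \left(-224 - 172\right) = 225 \left(-396\right) = -89100$)
$B{\left(x \right)} = 28 x$ ($B{\left(x \right)} = x 28 = 28 x$)
$L = 61054$ ($L = 6 - \left(\left(-91663 + 157326\right) - 126711\right) = 6 - \left(65663 - 126711\right) = 6 - -61048 = 6 + 61048 = 61054$)
$B{\left(v \right)} - L = 28 \left(-89100\right) - 61054 = -2494800 - 61054 = -2555854$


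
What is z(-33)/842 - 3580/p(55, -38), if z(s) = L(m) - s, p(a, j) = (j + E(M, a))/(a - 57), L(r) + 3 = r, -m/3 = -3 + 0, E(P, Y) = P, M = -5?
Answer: -6027043/36206 ≈ -166.47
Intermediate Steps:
m = 9 (m = -3*(-3 + 0) = -3*(-3) = 9)
L(r) = -3 + r
p(a, j) = (-5 + j)/(-57 + a) (p(a, j) = (j - 5)/(a - 57) = (-5 + j)/(-57 + a))
z(s) = 6 - s (z(s) = (-3 + 9) - s = 6 - s)
z(-33)/842 - 3580/p(55, -38) = (6 - 1*(-33))/842 - 3580*(-57 + 55)/(-5 - 38) = (6 + 33)*(1/842) - 3580/(-43/(-2)) = 39*(1/842) - 3580/((-½*(-43))) = 39/842 - 3580/43/2 = 39/842 - 3580*2/43 = 39/842 - 7160/43 = -6027043/36206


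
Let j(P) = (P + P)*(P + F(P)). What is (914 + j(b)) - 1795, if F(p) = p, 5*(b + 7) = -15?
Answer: -481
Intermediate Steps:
b = -10 (b = -7 + (1/5)*(-15) = -7 - 3 = -10)
j(P) = 4*P**2 (j(P) = (P + P)*(P + P) = (2*P)*(2*P) = 4*P**2)
(914 + j(b)) - 1795 = (914 + 4*(-10)**2) - 1795 = (914 + 4*100) - 1795 = (914 + 400) - 1795 = 1314 - 1795 = -481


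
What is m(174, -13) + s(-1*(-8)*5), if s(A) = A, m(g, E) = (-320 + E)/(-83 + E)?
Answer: 1391/32 ≈ 43.469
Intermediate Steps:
m(g, E) = (-320 + E)/(-83 + E)
m(174, -13) + s(-1*(-8)*5) = (-320 - 13)/(-83 - 13) - 1*(-8)*5 = -333/(-96) + 8*5 = -1/96*(-333) + 40 = 111/32 + 40 = 1391/32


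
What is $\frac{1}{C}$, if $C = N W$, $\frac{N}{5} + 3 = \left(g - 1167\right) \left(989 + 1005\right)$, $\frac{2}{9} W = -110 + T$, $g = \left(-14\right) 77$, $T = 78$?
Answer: $\frac{1}{3223103760} \approx 3.1026 \cdot 10^{-10}$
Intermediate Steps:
$g = -1078$
$W = -144$ ($W = \frac{9 \left(-110 + 78\right)}{2} = \frac{9}{2} \left(-32\right) = -144$)
$N = -22382665$ ($N = -15 + 5 \left(-1078 - 1167\right) \left(989 + 1005\right) = -15 + 5 \left(\left(-2245\right) 1994\right) = -15 + 5 \left(-4476530\right) = -15 - 22382650 = -22382665$)
$C = 3223103760$ ($C = \left(-22382665\right) \left(-144\right) = 3223103760$)
$\frac{1}{C} = \frac{1}{3223103760}$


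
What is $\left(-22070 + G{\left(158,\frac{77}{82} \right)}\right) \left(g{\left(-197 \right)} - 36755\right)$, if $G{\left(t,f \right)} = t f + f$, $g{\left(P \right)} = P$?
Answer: $\frac{33210554572}{41} \approx 8.1001 \cdot 10^{8}$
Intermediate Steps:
$G{\left(t,f \right)} = f + f t$ ($G{\left(t,f \right)} = f t + f = f + f t$)
$\left(-22070 + G{\left(158,\frac{77}{82} \right)}\right) \left(g{\left(-197 \right)} - 36755\right) = \left(-22070 + \frac{77}{82} \left(1 + 158\right)\right) \left(-197 - 36755\right) = \left(-22070 + 77 \cdot \frac{1}{82} \cdot 159\right) \left(-36952\right) = \left(-22070 + \frac{77}{82} \cdot 159\right) \left(-36952\right) = \left(-22070 + \frac{12243}{82}\right) \left(-36952\right) = \left(- \frac{1797497}{82}\right) \left(-36952\right) = \frac{33210554572}{41}$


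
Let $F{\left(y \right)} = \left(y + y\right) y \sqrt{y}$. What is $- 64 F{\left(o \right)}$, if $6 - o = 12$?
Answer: $- 4608 i \sqrt{6} \approx - 11287.0 i$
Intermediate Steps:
$o = -6$ ($o = 6 - 12 = -6$)
$F{\left(y \right)} = 2 y^{\frac{5}{2}}$ ($F{\left(y \right)} = 2 y y \sqrt{y} = 2 y^{2} \sqrt{y} = 2 y^{\frac{5}{2}}$)
$- 64 F{\left(o \right)} = - 64 \cdot 2 \left(-6\right)^{\frac{5}{2}} = - 64 \cdot 2 \cdot 36 i \sqrt{6} = - 64 \cdot 72 i \sqrt{6} = - 4608 i \sqrt{6}$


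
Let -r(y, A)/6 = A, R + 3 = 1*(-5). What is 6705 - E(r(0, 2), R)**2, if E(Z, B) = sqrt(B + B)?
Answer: 6721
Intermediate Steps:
R = -8 (R = -3 + 1*(-5) = -3 - 5 = -8)
r(y, A) = -6*A
E(Z, B) = sqrt(2)*sqrt(B) (E(Z, B) = sqrt(2*B) = sqrt(2)*sqrt(B))
6705 - E(r(0, 2), R)**2 = 6705 - (sqrt(2)*sqrt(-8))**2 = 6705 - (sqrt(2)*(2*I*sqrt(2)))**2 = 6705 - (4*I)**2 = 6705 - 1*(-16) = 6705 + 16 = 6721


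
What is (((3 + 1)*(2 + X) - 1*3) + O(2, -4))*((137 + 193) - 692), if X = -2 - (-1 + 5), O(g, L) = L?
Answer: 8326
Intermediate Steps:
X = -6 (X = -2 - 1*4 = -2 - 4 = -6)
(((3 + 1)*(2 + X) - 1*3) + O(2, -4))*((137 + 193) - 692) = (((3 + 1)*(2 - 6) - 1*3) - 4)*((137 + 193) - 692) = ((4*(-4) - 3) - 4)*(330 - 692) = ((-16 - 3) - 4)*(-362) = (-19 - 4)*(-362) = -23*(-362) = 8326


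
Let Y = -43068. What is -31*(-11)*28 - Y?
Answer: 52616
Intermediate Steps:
-31*(-11)*28 - Y = -31*(-11)*28 - 1*(-43068) = 341*28 + 43068 = 9548 + 43068 = 52616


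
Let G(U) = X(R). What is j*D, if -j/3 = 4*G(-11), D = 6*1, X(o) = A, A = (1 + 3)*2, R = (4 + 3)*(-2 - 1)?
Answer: -576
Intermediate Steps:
R = -21 (R = 7*(-3) = -21)
A = 8 (A = 4*2 = 8)
X(o) = 8
G(U) = 8
D = 6
j = -96 (j = -12*8 = -3*32 = -96)
j*D = -96*6 = -576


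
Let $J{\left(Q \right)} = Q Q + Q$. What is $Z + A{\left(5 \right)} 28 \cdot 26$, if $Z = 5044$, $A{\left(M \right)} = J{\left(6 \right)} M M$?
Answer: $769444$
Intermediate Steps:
$J{\left(Q \right)} = Q + Q^{2}$ ($J{\left(Q \right)} = Q^{2} + Q = Q + Q^{2}$)
$A{\left(M \right)} = 42 M^{2}$ ($A{\left(M \right)} = 6 \left(1 + 6\right) M M = 6 \cdot 7 M M = 42 M M = 42 M^{2}$)
$Z + A{\left(5 \right)} 28 \cdot 26 = 5044 + 42 \cdot 5^{2} \cdot 28 \cdot 26 = 5044 + 42 \cdot 25 \cdot 28 \cdot 26 = 5044 + 1050 \cdot 28 \cdot 26 = 5044 + 29400 \cdot 26 = 5044 + 764400 = 769444$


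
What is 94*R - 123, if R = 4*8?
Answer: 2885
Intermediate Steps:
R = 32
94*R - 123 = 94*32 - 123 = 3008 - 123 = 2885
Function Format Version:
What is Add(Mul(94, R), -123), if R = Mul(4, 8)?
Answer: 2885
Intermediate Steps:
R = 32
Add(Mul(94, R), -123) = Add(Mul(94, 32), -123) = Add(3008, -123) = 2885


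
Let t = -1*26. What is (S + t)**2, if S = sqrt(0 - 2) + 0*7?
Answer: (26 - I*sqrt(2))**2 ≈ 674.0 - 73.539*I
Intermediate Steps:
t = -26
S = I*sqrt(2) (S = sqrt(-2) + 0 = I*sqrt(2) + 0 = I*sqrt(2) ≈ 1.4142*I)
(S + t)**2 = (I*sqrt(2) - 26)**2 = (-26 + I*sqrt(2))**2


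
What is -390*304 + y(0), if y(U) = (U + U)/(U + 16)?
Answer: -118560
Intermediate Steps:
y(U) = 2*U/(16 + U) (y(U) = (2*U)/(16 + U) = 2*U/(16 + U))
-390*304 + y(0) = -390*304 + 2*0/(16 + 0) = -118560 + 2*0/16 = -118560 + 2*0*(1/16) = -118560 + 0 = -118560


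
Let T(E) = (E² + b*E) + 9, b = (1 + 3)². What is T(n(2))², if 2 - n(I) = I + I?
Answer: 361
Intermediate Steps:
b = 16 (b = 4² = 16)
n(I) = 2 - 2*I (n(I) = 2 - (I + I) = 2 - 2*I)
T(E) = 9 + E² + 16*E (T(E) = (E² + 16*E) + 9 = 9 + E² + 16*E)
T(n(2))² = (9 + (2 - 2*2)² + 16*(2 - 2*2))² = (9 + (2 - 4)² + 16*(2 - 4))² = (9 + (-2)² + 16*(-2))² = (9 + 4 - 32)² = (-19)² = 361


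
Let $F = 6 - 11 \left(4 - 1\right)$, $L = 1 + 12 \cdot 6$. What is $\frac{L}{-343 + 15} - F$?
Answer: $\frac{8783}{328} \approx 26.777$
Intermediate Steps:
$L = 73$ ($L = 1 + 72 = 73$)
$F = -27$ ($F = 6 - 11 \left(4 - 1\right) = 6 - 33 = -27$)
$\frac{L}{-343 + 15} - F = \frac{73}{-343 + 15} - -27 = \frac{73}{-328} + 27 = 73 \left(- \frac{1}{328}\right) + 27 = - \frac{73}{328} + 27 = \frac{8783}{328}$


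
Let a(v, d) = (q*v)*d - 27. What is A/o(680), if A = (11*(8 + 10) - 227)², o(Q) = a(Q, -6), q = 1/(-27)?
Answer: 7569/1117 ≈ 6.7762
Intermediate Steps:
q = -1/27 ≈ -0.037037
a(v, d) = -27 - d*v/27 (a(v, d) = (-v/27)*d - 27 = -d*v/27 - 27 = -27 - d*v/27)
o(Q) = -27 + 2*Q/9 (o(Q) = -27 - 1/27*(-6)*Q = -27 + 2*Q/9)
A = 841 (A = (11*18 - 227)² = (198 - 227)² = (-29)² = 841)
A/o(680) = 841/(-27 + (2/9)*680) = 841/(-27 + 1360/9) = 841/(1117/9) = 841*(9/1117) = 7569/1117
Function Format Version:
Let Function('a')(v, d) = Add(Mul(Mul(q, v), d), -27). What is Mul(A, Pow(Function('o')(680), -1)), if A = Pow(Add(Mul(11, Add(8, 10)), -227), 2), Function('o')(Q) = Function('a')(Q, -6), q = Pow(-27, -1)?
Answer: Rational(7569, 1117) ≈ 6.7762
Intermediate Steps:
q = Rational(-1, 27) ≈ -0.037037
Function('a')(v, d) = Add(-27, Mul(Rational(-1, 27), d, v)) (Function('a')(v, d) = Add(Mul(Mul(Rational(-1, 27), v), d), -27) = Add(Mul(Rational(-1, 27), d, v), -27) = Add(-27, Mul(Rational(-1, 27), d, v)))
Function('o')(Q) = Add(-27, Mul(Rational(2, 9), Q)) (Function('o')(Q) = Add(-27, Mul(Rational(-1, 27), -6, Q)) = Add(-27, Mul(Rational(2, 9), Q)))
A = 841 (A = Pow(Add(Mul(11, 18), -227), 2) = Pow(Add(198, -227), 2) = Pow(-29, 2) = 841)
Mul(A, Pow(Function('o')(680), -1)) = Mul(841, Pow(Add(-27, Mul(Rational(2, 9), 680)), -1)) = Mul(841, Pow(Add(-27, Rational(1360, 9)), -1)) = Mul(841, Pow(Rational(1117, 9), -1)) = Mul(841, Rational(9, 1117)) = Rational(7569, 1117)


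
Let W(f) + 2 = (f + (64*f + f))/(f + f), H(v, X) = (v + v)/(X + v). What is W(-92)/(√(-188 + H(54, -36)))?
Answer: -31*I*√182/182 ≈ -2.2979*I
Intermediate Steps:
H(v, X) = 2*v/(X + v) (H(v, X) = (2*v)/(X + v) = 2*v/(X + v))
W(f) = 31 (W(f) = -2 + (f + (64*f + f))/(f + f) = -2 + (f + 65*f)/((2*f)) = -2 + (66*f)*(1/(2*f)) = -2 + 33 = 31)
W(-92)/(√(-188 + H(54, -36))) = 31/(√(-188 + 2*54/(-36 + 54))) = 31/(√(-188 + 2*54/18)) = 31/(√(-188 + 2*54*(1/18))) = 31/(√(-188 + 6)) = 31/(√(-182)) = 31/((I*√182)) = 31*(-I*√182/182) = -31*I*√182/182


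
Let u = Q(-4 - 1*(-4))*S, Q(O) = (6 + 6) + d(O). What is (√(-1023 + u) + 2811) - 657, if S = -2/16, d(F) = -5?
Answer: 2154 + I*√16382/4 ≈ 2154.0 + 31.998*I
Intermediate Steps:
S = -⅛ (S = -2*1/16 = -⅛ ≈ -0.12500)
Q(O) = 7 (Q(O) = (6 + 6) - 5 = 12 - 5 = 7)
u = -7/8 (u = 7*(-⅛) = -7/8 ≈ -0.87500)
(√(-1023 + u) + 2811) - 657 = (√(-1023 - 7/8) + 2811) - 657 = (√(-8191/8) + 2811) - 657 = (I*√16382/4 + 2811) - 657 = (2811 + I*√16382/4) - 657 = 2154 + I*√16382/4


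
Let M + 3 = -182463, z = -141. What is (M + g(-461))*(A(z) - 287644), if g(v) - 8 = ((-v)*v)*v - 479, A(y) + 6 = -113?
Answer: -28140126221172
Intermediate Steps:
A(y) = -119 (A(y) = -6 - 113 = -119)
M = -182466 (M = -3 - 182463 = -182466)
g(v) = -471 - v³ (g(v) = 8 + (((-v)*v)*v - 479) = 8 + ((-v²)*v - 479) = 8 + (-v³ - 479) = 8 + (-479 - v³) = -471 - v³)
(M + g(-461))*(A(z) - 287644) = (-182466 + (-471 - 1*(-461)³))*(-119 - 287644) = (-182466 + (-471 - 1*(-97972181)))*(-287763) = (-182466 + (-471 + 97972181))*(-287763) = (-182466 + 97971710)*(-287763) = 97789244*(-287763) = -28140126221172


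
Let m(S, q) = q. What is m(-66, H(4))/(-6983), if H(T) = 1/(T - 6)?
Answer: 1/13966 ≈ 7.1602e-5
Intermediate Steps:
H(T) = 1/(-6 + T)
m(-66, H(4))/(-6983) = 1/((-6 + 4)*(-6983)) = -1/6983/(-2) = -½*(-1/6983) = 1/13966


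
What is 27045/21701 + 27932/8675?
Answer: 840767707/188256175 ≈ 4.4661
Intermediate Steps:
27045/21701 + 27932/8675 = 840767707/188256175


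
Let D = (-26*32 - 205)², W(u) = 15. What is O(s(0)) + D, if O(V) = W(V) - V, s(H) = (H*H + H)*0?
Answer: 1075384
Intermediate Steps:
s(H) = 0 (s(H) = (H² + H)*0 = (H + H²)*0 = 0)
O(V) = 15 - V
D = 1075369 (D = (-832 - 205)² = (-1037)² = 1075369)
O(s(0)) + D = (15 - 1*0) + 1075369 = (15 + 0) + 1075369 = 15 + 1075369 = 1075384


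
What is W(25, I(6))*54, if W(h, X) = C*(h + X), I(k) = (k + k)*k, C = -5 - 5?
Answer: -52380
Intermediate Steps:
C = -10
I(k) = 2*k² (I(k) = (2*k)*k = 2*k²)
W(h, X) = -10*X - 10*h (W(h, X) = -10*(h + X) = -10*(X + h) = -10*X - 10*h)
W(25, I(6))*54 = (-20*6² - 10*25)*54 = (-20*36 - 250)*54 = (-10*72 - 250)*54 = (-720 - 250)*54 = -970*54 = -52380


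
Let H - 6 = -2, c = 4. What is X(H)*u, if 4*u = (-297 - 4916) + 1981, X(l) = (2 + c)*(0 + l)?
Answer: -19392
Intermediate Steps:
H = 4 (H = 6 - 2 = 4)
X(l) = 6*l (X(l) = (2 + 4)*(0 + l) = 6*l)
u = -808 (u = ((-297 - 4916) + 1981)/4 = (-5213 + 1981)/4 = (1/4)*(-3232) = -808)
X(H)*u = (6*4)*(-808) = 24*(-808) = -19392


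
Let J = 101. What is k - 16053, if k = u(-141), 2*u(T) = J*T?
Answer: -46347/2 ≈ -23174.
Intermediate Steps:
u(T) = 101*T/2 (u(T) = (101*T)/2 = 101*T/2)
k = -14241/2 (k = (101/2)*(-141) = -14241/2 ≈ -7120.5)
k - 16053 = -14241/2 - 16053 = -46347/2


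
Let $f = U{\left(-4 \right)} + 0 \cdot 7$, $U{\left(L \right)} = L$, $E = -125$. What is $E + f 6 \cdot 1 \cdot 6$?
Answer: $-269$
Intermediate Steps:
$f = -4$ ($f = -4 + 0 \cdot 7 = -4 + 0 = -4$)
$E + f 6 \cdot 1 \cdot 6 = -125 - 4 \cdot 6 \cdot 1 \cdot 6 = -125 - 4 \cdot 6 \cdot 6 = -125 - 144 = -269$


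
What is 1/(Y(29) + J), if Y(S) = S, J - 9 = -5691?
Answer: -1/5653 ≈ -0.00017690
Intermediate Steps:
J = -5682 (J = 9 - 5691 = -5682)
1/(Y(29) + J) = 1/(29 - 5682) = 1/(-5653) = -1/5653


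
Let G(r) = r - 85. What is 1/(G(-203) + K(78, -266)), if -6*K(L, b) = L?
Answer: -1/301 ≈ -0.0033223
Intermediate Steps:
K(L, b) = -L/6
G(r) = -85 + r
1/(G(-203) + K(78, -266)) = 1/((-85 - 203) - ⅙*78) = 1/(-288 - 13) = 1/(-301) = -1/301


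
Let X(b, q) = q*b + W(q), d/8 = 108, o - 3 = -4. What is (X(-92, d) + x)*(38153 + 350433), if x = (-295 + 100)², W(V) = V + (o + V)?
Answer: -15440853296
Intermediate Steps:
o = -1 (o = 3 - 4 = -1)
W(V) = -1 + 2*V (W(V) = V + (-1 + V) = -1 + 2*V)
d = 864 (d = 8*108 = 864)
X(b, q) = -1 + 2*q + b*q (X(b, q) = q*b + (-1 + 2*q) = b*q + (-1 + 2*q) = -1 + 2*q + b*q)
x = 38025 (x = (-195)² = 38025)
(X(-92, d) + x)*(38153 + 350433) = ((-1 + 2*864 - 92*864) + 38025)*(38153 + 350433) = ((-1 + 1728 - 79488) + 38025)*388586 = (-77761 + 38025)*388586 = -39736*388586 = -15440853296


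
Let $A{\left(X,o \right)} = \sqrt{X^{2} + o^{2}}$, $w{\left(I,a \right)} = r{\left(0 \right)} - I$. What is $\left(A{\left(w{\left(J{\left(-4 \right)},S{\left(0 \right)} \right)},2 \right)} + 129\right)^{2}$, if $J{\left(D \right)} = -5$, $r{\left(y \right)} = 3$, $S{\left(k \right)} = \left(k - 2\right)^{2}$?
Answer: $16709 + 516 \sqrt{17} \approx 18837.0$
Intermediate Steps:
$S{\left(k \right)} = \left(-2 + k\right)^{2}$
$w{\left(I,a \right)} = 3 - I$
$\left(A{\left(w{\left(J{\left(-4 \right)},S{\left(0 \right)} \right)},2 \right)} + 129\right)^{2} = \left(\sqrt{\left(3 - -5\right)^{2} + 2^{2}} + 129\right)^{2} = \left(\sqrt{\left(3 + 5\right)^{2} + 4} + 129\right)^{2} = \left(\sqrt{8^{2} + 4} + 129\right)^{2} = \left(\sqrt{64 + 4} + 129\right)^{2} = \left(\sqrt{68} + 129\right)^{2} = \left(2 \sqrt{17} + 129\right)^{2} = \left(129 + 2 \sqrt{17}\right)^{2}$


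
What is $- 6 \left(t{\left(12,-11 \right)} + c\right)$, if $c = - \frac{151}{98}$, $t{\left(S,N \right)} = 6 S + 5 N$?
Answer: $- \frac{4545}{49} \approx -92.755$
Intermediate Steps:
$t{\left(S,N \right)} = 5 N + 6 S$
$c = - \frac{151}{98}$ ($c = \left(-151\right) \frac{1}{98} = - \frac{151}{98} \approx -1.5408$)
$- 6 \left(t{\left(12,-11 \right)} + c\right) = - 6 \left(\left(5 \left(-11\right) + 6 \cdot 12\right) - \frac{151}{98}\right) = - 6 \left(\left(-55 + 72\right) - \frac{151}{98}\right) = - 6 \left(17 - \frac{151}{98}\right) = \left(-6\right) \frac{1515}{98} = - \frac{4545}{49}$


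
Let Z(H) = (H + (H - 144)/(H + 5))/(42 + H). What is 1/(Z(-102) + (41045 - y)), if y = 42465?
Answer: -485/687896 ≈ -0.00070505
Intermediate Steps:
Z(H) = (H + (-144 + H)/(5 + H))/(42 + H)
1/(Z(-102) + (41045 - y)) = 1/((-144 + (-102)**2 + 6*(-102))/(210 + (-102)**2 + 47*(-102)) + (41045 - 1*42465)) = 1/((-144 + 10404 - 612)/(210 + 10404 - 4794) + (41045 - 42465)) = 1/(9648/5820 - 1420) = 1/((1/5820)*9648 - 1420) = 1/(804/485 - 1420) = 1/(-687896/485) = -485/687896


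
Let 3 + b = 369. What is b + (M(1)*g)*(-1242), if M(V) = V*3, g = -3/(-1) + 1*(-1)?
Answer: -7086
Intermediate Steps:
b = 366 (b = -3 + 369 = 366)
g = 2 (g = -3*(-1) - 1 = 3 - 1 = 2)
M(V) = 3*V
b + (M(1)*g)*(-1242) = 366 + ((3*1)*2)*(-1242) = 366 + (3*2)*(-1242) = 366 + 6*(-1242) = 366 - 7452 = -7086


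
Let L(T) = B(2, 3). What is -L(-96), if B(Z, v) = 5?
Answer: -5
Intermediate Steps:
L(T) = 5
-L(-96) = -1*5 = -5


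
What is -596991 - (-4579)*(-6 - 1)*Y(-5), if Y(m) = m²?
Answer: -1398316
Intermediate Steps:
-596991 - (-4579)*(-6 - 1)*Y(-5) = -596991 - (-4579)*(-6 - 1)*(-5)² = -596991 - (-4579)*(-7*25) = -596991 - (-4579)*(-175) = -596991 - 1*801325 = -596991 - 801325 = -1398316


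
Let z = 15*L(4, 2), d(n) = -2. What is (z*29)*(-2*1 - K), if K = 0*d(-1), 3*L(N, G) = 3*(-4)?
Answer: 3480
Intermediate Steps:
L(N, G) = -4 (L(N, G) = (3*(-4))/3 = (⅓)*(-12) = -4)
K = 0 (K = 0*(-2) = 0)
z = -60 (z = 15*(-4) = -60)
(z*29)*(-2*1 - K) = (-60*29)*(-2*1 - 1*0) = -1740*(-2 + 0) = -1740*(-2) = 3480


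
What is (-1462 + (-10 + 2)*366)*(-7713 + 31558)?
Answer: -104679550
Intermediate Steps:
(-1462 + (-10 + 2)*366)*(-7713 + 31558) = (-1462 - 8*366)*23845 = (-1462 - 2928)*23845 = -4390*23845 = -104679550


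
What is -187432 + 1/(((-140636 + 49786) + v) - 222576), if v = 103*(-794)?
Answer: -74074625857/395208 ≈ -1.8743e+5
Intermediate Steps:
v = -81782
-187432 + 1/(((-140636 + 49786) + v) - 222576) = -187432 + 1/(((-140636 + 49786) - 81782) - 222576) = -187432 + 1/((-90850 - 81782) - 222576) = -187432 + 1/(-172632 - 222576) = -187432 + 1/(-395208) = -187432 - 1/395208 = -74074625857/395208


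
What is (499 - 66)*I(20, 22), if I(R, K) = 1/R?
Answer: 433/20 ≈ 21.650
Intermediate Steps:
(499 - 66)*I(20, 22) = (499 - 66)/20 = 433*(1/20) = 433/20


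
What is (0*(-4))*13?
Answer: 0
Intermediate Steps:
(0*(-4))*13 = 0*13 = 0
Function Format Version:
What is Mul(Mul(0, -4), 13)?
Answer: 0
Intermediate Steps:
Mul(Mul(0, -4), 13) = Mul(0, 13) = 0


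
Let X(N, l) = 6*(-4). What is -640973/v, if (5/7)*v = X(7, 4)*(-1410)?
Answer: -640973/47376 ≈ -13.529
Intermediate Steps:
X(N, l) = -24
v = 47376 (v = 7*(-24*(-1410))/5 = (7/5)*33840 = 47376)
-640973/v = -640973/47376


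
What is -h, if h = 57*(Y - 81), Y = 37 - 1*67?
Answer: 6327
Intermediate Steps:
Y = -30 (Y = 37 - 67 = -30)
h = -6327 (h = 57*(-30 - 81) = 57*(-111) = -6327)
-h = -1*(-6327) = 6327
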